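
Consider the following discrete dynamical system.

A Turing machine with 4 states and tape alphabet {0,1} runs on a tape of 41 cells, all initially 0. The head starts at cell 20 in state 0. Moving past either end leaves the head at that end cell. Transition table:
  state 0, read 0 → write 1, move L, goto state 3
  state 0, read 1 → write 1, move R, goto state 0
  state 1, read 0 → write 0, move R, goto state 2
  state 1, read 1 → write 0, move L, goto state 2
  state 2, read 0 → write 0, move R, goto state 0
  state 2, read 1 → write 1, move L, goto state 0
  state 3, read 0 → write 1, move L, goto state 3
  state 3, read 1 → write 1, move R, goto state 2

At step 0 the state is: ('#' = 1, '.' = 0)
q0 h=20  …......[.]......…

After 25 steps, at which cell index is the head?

2

t=0: q0 h=20  …......[.]......…
t=1: q3 h=19  …......[.]#.....…
t=2: q3 h=18  …......[.]##....…
t=3: q3 h=17  …......[.]###...…
t=4: q3 h=16  …......[.]####..…
t=5: q3 h=15  …......[.]#####.…
t=6: q3 h=14  …......[.]######…
t=7: q3 h=13  …......[.]######…
t=8: q3 h=12  …......[.]######…
t=9: q3 h=11  …......[.]######…
t=10: q3 h=10  …......[.]######…
t=11: q3 h= 9  …......[.]######…
t=12: q3 h= 8  …......[.]######…
t=13: q3 h= 7  …......[.]######…
t=14: q3 h= 6  |......[.]######…
t=15: q3 h= 5  |.....[.]######…
t=16: q3 h= 4  |....[.]######…
t=17: q3 h= 3  |...[.]######…
t=18: q3 h= 2  |..[.]######…
t=19: q3 h= 1  |.[.]######…
t=20: q3 h= 0  |[.]######…
t=21: q3 h= 0  |[#]######…
t=22: q2 h= 1  |#[#]######…
t=23: q0 h= 0  |[#]######…
t=24: q0 h= 1  |#[#]######…
t=25: q0 h= 2  |##[#]######…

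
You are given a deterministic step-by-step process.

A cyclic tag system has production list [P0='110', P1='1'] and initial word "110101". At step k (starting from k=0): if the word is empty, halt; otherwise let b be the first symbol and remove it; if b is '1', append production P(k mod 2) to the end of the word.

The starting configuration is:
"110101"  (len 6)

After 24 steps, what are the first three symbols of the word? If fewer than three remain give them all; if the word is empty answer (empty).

111

k=0  "110101"  (len 6)
k=1  "10101110"  (len 8)
k=2  "01011101"  (len 8)
k=3  "1011101"  (len 7)
k=4  "0111011"  (len 7)
k=5  "111011"  (len 6)
k=6  "110111"  (len 6)
k=7  "10111110"  (len 8)
k=8  "01111101"  (len 8)
k=9  "1111101"  (len 7)
k=10  "1111011"  (len 7)
k=11  "111011110"  (len 9)
k=12  "110111101"  (len 9)
k=13  "10111101110"  (len 11)
k=14  "01111011101"  (len 11)
k=15  "1111011101"  (len 10)
k=16  "1110111011"  (len 10)
k=17  "110111011110"  (len 12)
k=18  "101110111101"  (len 12)
k=19  "01110111101110"  (len 14)
k=20  "1110111101110"  (len 13)
k=21  "110111101110110"  (len 15)
k=22  "101111011101101"  (len 15)
k=23  "01111011101101110"  (len 17)
k=24  "1111011101101110"  (len 16)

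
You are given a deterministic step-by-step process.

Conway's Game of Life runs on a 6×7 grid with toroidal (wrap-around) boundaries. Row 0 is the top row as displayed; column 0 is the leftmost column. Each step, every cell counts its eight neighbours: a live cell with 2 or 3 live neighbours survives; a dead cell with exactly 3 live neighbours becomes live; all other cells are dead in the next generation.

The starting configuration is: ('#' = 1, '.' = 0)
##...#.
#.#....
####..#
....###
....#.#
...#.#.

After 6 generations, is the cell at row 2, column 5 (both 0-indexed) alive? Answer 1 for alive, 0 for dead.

gen 0: ##...#.
#.#....
####..#
....###
....#.#
...#.#.
gen 1: ###.#..
...#...
..###..
.##.#..
...#..#
#....#.
gen 2: #####.#
.......
.#..#..
.#..##.
#######
#.####.
gen 3: #.....#
....##.
....##.
.......
.......
.......
gen 4: .....##
....#..
....##.
.......
.......
.......
gen 5: .....#.
....#.#
....##.
.......
.......
.......
gen 6: .....#.
....#.#
....##.
.......
.......
.......

1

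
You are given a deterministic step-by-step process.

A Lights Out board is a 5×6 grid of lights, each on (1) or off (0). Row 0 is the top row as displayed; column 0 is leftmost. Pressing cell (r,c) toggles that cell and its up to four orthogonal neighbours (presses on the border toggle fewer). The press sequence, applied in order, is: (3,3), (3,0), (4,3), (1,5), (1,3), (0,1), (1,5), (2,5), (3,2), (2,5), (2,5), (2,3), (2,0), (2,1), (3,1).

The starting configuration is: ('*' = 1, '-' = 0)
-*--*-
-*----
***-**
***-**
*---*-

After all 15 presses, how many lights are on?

[0] -*--*-
-*----
***-**
***-**
*---*-
[1] -*--*-
-*----
******
**-*-*
*--**-
[2] -*--*-
-*----
-*****
---*-*
---**-
[3] -*--*-
-*----
-*****
-----*
--*---
[4] -*--**
-*--**
-****-
-----*
--*---
[5] -*-***
-***-*
-**-*-
-----*
--*---
[6] *-****
--**-*
-**-*-
-----*
--*---
[7] *-***-
--***-
-**-**
-----*
--*---
[8] *-***-
--****
-**---
------
--*---
[9] *-***-
--****
-*----
-***--
------
[10] *-***-
--***-
-*--**
-***-*
------
[11] *-***-
--****
-*----
-***--
------
[12] *-***-
--*-**
-****-
-**---
------
[13] *-***-
*-*-**
*-***-
***---
------
[14] *-***-
***-**
-*-**-
*-*---
------
[15] *-***-
***-**
---**-
-*----
-*----

13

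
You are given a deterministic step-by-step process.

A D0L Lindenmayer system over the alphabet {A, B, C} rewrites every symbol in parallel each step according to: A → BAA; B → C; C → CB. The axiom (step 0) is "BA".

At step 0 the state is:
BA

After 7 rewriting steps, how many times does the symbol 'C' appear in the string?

107

t=0: BA
t=1: CBAA
t=2: CBCBAABAA
t=3: CBCCBCBAABAACBAABAA
t=4: CBCCBCBCCBCBAABAACBAABAACBCBAABAACBAABAA
t=5: CBCCBCBCCBCCBCBCCBCBAABAACBAABAACBCBAABAACBAABAACBCCBCBAABAACBAABAACBCBAABAACBAABAA
t=6: CBCCBCBCCBCCBCBCCBCBCCBCCBCBCCBCBAABAACBAABAACBCBAABAACBAA…CBAABAACBCBAABAACBAABAACBCCBCBAABAACBAABAACBCBAABAACBAABAA  (len 171)
t=7: CBCCBCBCCBCCBCBCCBCBCCBCCBCBCCBCCBCBCCBCBCCBCCBCBCCBCBAABA…CBAABAACBCBAABAACBAABAACBCCBCBAABAACBAABAACBCBAABAACBAABAA  (len 350)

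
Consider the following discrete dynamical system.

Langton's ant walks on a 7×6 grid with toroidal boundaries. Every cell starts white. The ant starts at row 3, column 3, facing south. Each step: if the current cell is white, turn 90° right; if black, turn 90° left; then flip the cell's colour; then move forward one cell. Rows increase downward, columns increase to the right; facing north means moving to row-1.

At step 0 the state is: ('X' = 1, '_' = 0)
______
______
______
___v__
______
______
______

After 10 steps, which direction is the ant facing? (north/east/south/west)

t=0: ______
______
______
___v__
______
______
______
t=1: ______
______
______
__<X__
______
______
______
t=2: ______
______
__^___
__XX__
______
______
______
t=3: ______
______
__X>__
__XX__
______
______
______
t=4: ______
______
__XX__
__Xv__
______
______
______
t=5: ______
______
__XX__
__X_>_
______
______
______
t=6: ______
______
__XX__
__X_X_
____v_
______
______
t=7: ______
______
__XX__
__X_X_
___<X_
______
______
t=8: ______
______
__XX__
__X^X_
___XX_
______
______
t=9: ______
______
__XX__
__XX>_
___XX_
______
______
t=10: ______
______
__XX^_
__XX__
___XX_
______
______

north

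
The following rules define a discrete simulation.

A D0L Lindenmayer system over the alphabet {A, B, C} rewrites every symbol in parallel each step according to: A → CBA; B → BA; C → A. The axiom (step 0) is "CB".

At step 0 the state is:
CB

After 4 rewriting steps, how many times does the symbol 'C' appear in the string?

0) CB
1) ABA
2) CBABACBA
3) ABACBABACBAABACBA
4) CBABACBAABACBABACBAABACBACBABACBAABACBA

8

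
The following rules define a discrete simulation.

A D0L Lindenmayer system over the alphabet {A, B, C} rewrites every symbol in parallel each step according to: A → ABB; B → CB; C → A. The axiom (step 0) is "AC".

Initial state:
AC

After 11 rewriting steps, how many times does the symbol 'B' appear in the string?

k=0  AC
k=1  ABBA
k=2  ABBCBCBABB
k=3  ABBCBCBACBACBABBCBCB
k=4  ABBCBCBACBACBABBACBABBACBABBCBCBACBACB
k=5  ABBCBCBACBACBABBACBABBACBABBCBCBABBACBABBCBCBABBACBABBCBCBACBACBABBACBABBACB
k=6  ABBCBCBACBACBABBACBABBACBABBCBCBABBACBABBCBCBABBACBABBCBCB…BABBACBABBCBCBACBACBABBACBABBACBABBCBCBABBACBABBCBCBABBACB  (len 154)
k=7  ABBCBCBACBACBABBACBABBACBABBCBCBABBACBABBCBCBABBACBABBCBCB…ABBACBABBCBCBACBACBABBCBCBABBACBABBCBCBACBACBABBCBCBABBACB  (len 308)
k=8  ABBCBCBACBACBABBACBABBACBABBCBCBABBACBABBCBCBABBACBABBCBCB…BABBACBABBCBCBACBACBABBACBABBACBABBCBCBACBACBABBCBCBABBACB  (len 614)
k=9  ABBCBCBACBACBABBACBABBACBABBCBCBABBACBABBCBCBABBACBABBCBCB…BABBACBABBCBCBACBACBABBACBABBACBABBCBCBACBACBABBCBCBABBACB  (len 1228)
k=10  ABBCBCBACBACBABBACBABBACBABBCBCBABBACBABBCBCBABBACBABBCBCB…BABBACBABBCBCBACBACBABBACBABBACBABBCBCBACBACBABBCBCBABBACB  (len 2458)
k=11  ABBCBCBACBACBABBACBABBACBABBCBCBABBACBABBCBCBABBACBABBCBCB…BABBACBABBCBCBACBACBABBACBABBACBABBCBCBACBACBABBCBCBABBACB  (len 4916)

2458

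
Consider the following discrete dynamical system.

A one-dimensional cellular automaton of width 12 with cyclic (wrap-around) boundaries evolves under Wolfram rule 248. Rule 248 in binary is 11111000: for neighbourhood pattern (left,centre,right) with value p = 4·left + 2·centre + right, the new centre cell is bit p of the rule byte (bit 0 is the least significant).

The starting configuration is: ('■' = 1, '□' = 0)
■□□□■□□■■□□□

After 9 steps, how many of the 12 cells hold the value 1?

gen 0: ■□□□■□□■■□□□
gen 1: □■□□□■□■■■□□
gen 2: □□■□□□■■■■■□
gen 3: □□□■□□■■■■■■
gen 4: ■□□□■□■■■■■■
gen 5: ■■□□□■■■■■■■
gen 6: ■■■□□■■■■■■■
gen 7: ■■■■□■■■■■■■
gen 8: ■■■■■■■■■■■■
gen 9: ■■■■■■■■■■■■

12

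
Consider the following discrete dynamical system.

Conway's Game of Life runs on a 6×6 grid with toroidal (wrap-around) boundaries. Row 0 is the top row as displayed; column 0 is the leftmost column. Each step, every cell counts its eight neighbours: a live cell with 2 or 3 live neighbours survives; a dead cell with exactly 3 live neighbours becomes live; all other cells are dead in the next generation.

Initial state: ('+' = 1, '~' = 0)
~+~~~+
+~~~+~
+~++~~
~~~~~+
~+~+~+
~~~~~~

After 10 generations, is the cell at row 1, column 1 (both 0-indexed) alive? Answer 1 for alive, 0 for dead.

t=0: ~+~~~+
+~~~+~
+~++~~
~~~~~+
~+~+~+
~~~~~~
t=1: +~~~~+
+~+++~
++~++~
~+~+~+
+~~~+~
~~+~+~
t=2: +~+~~~
~~+~~~
~~~~~~
~+~+~~
+++~+~
++~++~
t=3: +~+~~+
~+~~~~
~~+~~~
++~+~~
~~~~+~
~~~~+~
t=4: ++~~~+
+++~~~
+~+~~~
~+++~~
~~~+++
~~~++~
t=5: ~~~+++
~~+~~~
+~~~~~
++~~~+
~~~~~+
~~++~~
t=6: ~~~~+~
~~~+++
+~~~~+
~+~~~+
~++~++
~~++~+
t=7: ~~+~~~
+~~+~~
~~~~~~
~++~~~
~+~~~+
+++~~+
t=8: ~~++~+
~~~~~~
~++~~~
+++~~~
~~~~~+
~~+~~+
t=9: ~~+++~
~+~+~~
+~+~~~
+~+~~~
~~+~~+
+~++~+
t=10: +~~~~+
~+~~+~
+~++~~
+~++~+
~~+~++
+~~~~+

1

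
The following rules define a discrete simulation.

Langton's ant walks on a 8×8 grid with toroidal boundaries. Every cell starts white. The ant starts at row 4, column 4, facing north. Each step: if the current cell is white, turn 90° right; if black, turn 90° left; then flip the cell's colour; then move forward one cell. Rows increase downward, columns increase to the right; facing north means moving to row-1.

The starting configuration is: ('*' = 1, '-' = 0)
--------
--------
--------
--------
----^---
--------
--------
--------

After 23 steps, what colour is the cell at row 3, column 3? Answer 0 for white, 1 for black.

t=0: --------
--------
--------
--------
----^---
--------
--------
--------
t=1: --------
--------
--------
--------
----*>--
--------
--------
--------
t=2: --------
--------
--------
--------
----**--
-----v--
--------
--------
t=3: --------
--------
--------
--------
----**--
----<*--
--------
--------
t=4: --------
--------
--------
--------
----^*--
----**--
--------
--------
t=5: --------
--------
--------
--------
---<-*--
----**--
--------
--------
t=6: --------
--------
--------
---^----
---*-*--
----**--
--------
--------
t=7: --------
--------
--------
---*>---
---*-*--
----**--
--------
--------
t=8: --------
--------
--------
---**---
---*v*--
----**--
--------
--------
t=9: --------
--------
--------
---**---
---<**--
----**--
--------
--------
t=10: --------
--------
--------
---**---
----**--
---v**--
--------
--------
t=11: --------
--------
--------
---**---
----**--
--<***--
--------
--------
t=12: --------
--------
--------
---**---
--^-**--
--****--
--------
--------
t=13: --------
--------
--------
---**---
--*>**--
--****--
--------
--------
t=14: --------
--------
--------
---**---
--****--
--*v**--
--------
--------
t=15: --------
--------
--------
---**---
--****--
--*->*--
--------
--------
t=16: --------
--------
--------
---**---
--**^*--
--*--*--
--------
--------
t=17: --------
--------
--------
---**---
--*<-*--
--*--*--
--------
--------
t=18: --------
--------
--------
---**---
--*--*--
--*v-*--
--------
--------
t=19: --------
--------
--------
---**---
--*--*--
--<*-*--
--------
--------
t=20: --------
--------
--------
---**---
--*--*--
---*-*--
--v-----
--------
t=21: --------
--------
--------
---**---
--*--*--
---*-*--
-<*-----
--------
t=22: --------
--------
--------
---**---
--*--*--
-^-*-*--
-**-----
--------
t=23: --------
--------
--------
---**---
--*--*--
-*>*-*--
-**-----
--------

1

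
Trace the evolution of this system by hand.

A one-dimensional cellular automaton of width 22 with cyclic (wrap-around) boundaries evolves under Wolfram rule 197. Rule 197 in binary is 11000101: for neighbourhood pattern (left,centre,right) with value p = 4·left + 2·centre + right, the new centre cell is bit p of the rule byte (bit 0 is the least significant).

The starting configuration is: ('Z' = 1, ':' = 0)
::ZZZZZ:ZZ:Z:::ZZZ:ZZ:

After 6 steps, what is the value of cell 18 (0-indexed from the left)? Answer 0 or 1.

gen 0: ::ZZZZZ:ZZ:Z:::ZZZ:ZZ:
gen 1: Z::ZZZZ::Z:Z:Z::ZZ::Z:
gen 2: Z:::ZZZ::Z:Z:Z:::Z::Z:
gen 3: Z:Z::ZZ::Z:Z:Z:Z:Z::Z:
gen 4: Z:Z:::Z::Z:Z:Z:Z:Z::Z:
gen 5: Z:Z:Z:Z::Z:Z:Z:Z:Z::Z:
gen 6: Z:Z:Z:Z::Z:Z:Z:Z:Z::Z:

0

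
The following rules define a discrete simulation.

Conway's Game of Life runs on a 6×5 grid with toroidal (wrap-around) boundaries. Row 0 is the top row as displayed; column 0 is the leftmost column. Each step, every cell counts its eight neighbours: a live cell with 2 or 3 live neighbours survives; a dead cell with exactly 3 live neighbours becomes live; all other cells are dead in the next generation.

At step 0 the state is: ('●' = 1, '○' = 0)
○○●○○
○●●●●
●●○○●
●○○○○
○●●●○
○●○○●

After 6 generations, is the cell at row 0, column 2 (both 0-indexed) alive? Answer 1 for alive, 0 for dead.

gen 0: ○○●○○
○●●●●
●●○○●
●○○○○
○●●●○
○●○○●
gen 1: ○○○○●
○○○○●
○○○○○
○○○●○
○●●●●
●●○○○
gen 2: ○○○○●
○○○○○
○○○○○
○○○●●
○●○●●
○●○○○
gen 3: ○○○○○
○○○○○
○○○○○
●○●●●
○○○●●
○○●●●
gen 4: ○○○●○
○○○○○
○○○●●
●○●○○
○●○○○
○○●○●
gen 5: ○○○●○
○○○●●
○○○●●
●●●●●
●●●●○
○○●●○
gen 6: ○○○○○
○○●○○
○●○○○
○○○○○
○○○○○
○○○○○

0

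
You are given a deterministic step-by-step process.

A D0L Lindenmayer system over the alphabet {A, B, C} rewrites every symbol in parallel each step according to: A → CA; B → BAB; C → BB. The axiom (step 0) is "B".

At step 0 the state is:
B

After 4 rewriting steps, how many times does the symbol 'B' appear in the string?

k=0  B
k=1  BAB
k=2  BABCABAB
k=3  BABCABABBBCABABCABAB
k=4  BABCABABBBCABABCABABBABBABBBCABABCABABBBCABABCABAB

26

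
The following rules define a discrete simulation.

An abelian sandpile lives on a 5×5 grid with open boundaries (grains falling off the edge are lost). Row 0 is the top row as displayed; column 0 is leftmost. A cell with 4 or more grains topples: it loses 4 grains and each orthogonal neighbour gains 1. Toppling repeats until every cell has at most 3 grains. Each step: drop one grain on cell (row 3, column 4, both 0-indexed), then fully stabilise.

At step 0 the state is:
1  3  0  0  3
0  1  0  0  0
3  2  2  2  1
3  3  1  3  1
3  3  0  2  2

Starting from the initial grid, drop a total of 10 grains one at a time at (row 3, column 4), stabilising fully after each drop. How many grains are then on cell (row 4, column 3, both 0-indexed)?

k=0  1  3  0  0  3
0  1  0  0  0
3  2  2  2  1
3  3  1  3  1
3  3  0  2  2
k=1  1  3  0  0  3
0  1  0  0  0
3  2  2  2  1
3  3  1  3  2
3  3  0  2  2
k=2  1  3  0  0  3
0  1  0  0  0
3  2  2  2  1
3  3  1  3  3
3  3  0  2  2
k=3  1  3  0  0  3
0  1  0  0  0
3  2  2  3  2
3  3  2  0  1
3  3  0  3  3
k=4  1  3  0  0  3
0  1  0  0  0
3  2  2  3  2
3  3  2  0  2
3  3  0  3  3
k=5  1  3  0  0  3
0  1  0  0  0
3  2  2  3  2
3  3  2  0  3
3  3  0  3  3
k=6  1  3  0  0  3
0  1  0  0  0
3  2  2  3  3
3  3  2  2  1
3  3  1  0  1
k=7  1  3  0  0  3
0  1  0  0  0
3  2  2  3  3
3  3  2  2  2
3  3  1  0  1
k=8  1  3  0  0  3
0  1  0  0  0
3  2  2  3  3
3  3  2  2  3
3  3  1  0  1
k=9  1  3  0  0  3
0  1  0  1  1
3  2  3  1  1
3  3  3  0  2
3  3  1  1  2
k=10  1  3  0  0  3
0  1  0  1  1
3  2  3  1  1
3  3  3  0  3
3  3  1  1  2

1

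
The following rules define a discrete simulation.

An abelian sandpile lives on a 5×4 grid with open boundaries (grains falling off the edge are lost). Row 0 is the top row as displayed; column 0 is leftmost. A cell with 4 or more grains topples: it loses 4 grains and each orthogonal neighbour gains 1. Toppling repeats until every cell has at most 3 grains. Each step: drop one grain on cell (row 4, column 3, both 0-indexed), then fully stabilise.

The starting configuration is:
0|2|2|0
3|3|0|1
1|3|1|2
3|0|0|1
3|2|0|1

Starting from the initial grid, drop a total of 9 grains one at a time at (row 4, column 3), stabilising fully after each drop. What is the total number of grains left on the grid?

33

0) 0|2|2|0
3|3|0|1
1|3|1|2
3|0|0|1
3|2|0|1
1) 0|2|2|0
3|3|0|1
1|3|1|2
3|0|0|1
3|2|0|2
2) 0|2|2|0
3|3|0|1
1|3|1|2
3|0|0|1
3|2|0|3
3) 0|2|2|0
3|3|0|1
1|3|1|2
3|0|0|2
3|2|1|0
4) 0|2|2|0
3|3|0|1
1|3|1|2
3|0|0|2
3|2|1|1
5) 0|2|2|0
3|3|0|1
1|3|1|2
3|0|0|2
3|2|1|2
6) 0|2|2|0
3|3|0|1
1|3|1|2
3|0|0|2
3|2|1|3
7) 0|2|2|0
3|3|0|1
1|3|1|2
3|0|0|3
3|2|2|0
8) 0|2|2|0
3|3|0|1
1|3|1|2
3|0|0|3
3|2|2|1
9) 0|2|2|0
3|3|0|1
1|3|1|2
3|0|0|3
3|2|2|2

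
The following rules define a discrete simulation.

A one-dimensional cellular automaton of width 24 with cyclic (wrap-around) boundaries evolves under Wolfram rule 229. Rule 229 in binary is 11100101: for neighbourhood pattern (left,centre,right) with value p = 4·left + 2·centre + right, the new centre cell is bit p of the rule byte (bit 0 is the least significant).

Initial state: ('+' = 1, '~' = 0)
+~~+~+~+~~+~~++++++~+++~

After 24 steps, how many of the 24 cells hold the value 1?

0) +~~+~+~+~~+~~++++++~+++~
1) +~~+++++~~+~~~++++++~+++
2) +~~~++++~~+~+~~++++++~++
3) +~+~~+++~~+++~~~++++++~+
4) +++~~~++~~~++~+~~++++++~
5) ~++~+~~+~+~~+++~~~++++++
6) +~+++~~+++~~~++~+~~+++++
7) ++~++~~~++~+~~+++~~~++++
8) +++~+~+~~+++~~~++~+~~+++
9) +++++++~~~++~+~~+++~~~++
10) +++++++~+~~+++~~~++~+~~+
11) +++++++++~~~++~+~~+++~~~
12) ~++++++++~+~~+++~~~++~+~
13) ~~+++++++++~~~++~+~~+++~
14) +~~++++++++~+~~+++~~~++~
15) +~~~+++++++++~~~++~+~~++
16) +~+~~++++++++~+~~+++~~~+
17) +++~~~+++++++++~~~++~+~~
18) ~++~+~~++++++++~+~~+++~~
19) ~~+++~~~+++++++++~~~++~+
20) ~~~++~+~~++++++++~+~~+++
21) ~+~~+++~~~+++++++++~~~++
22) ++~~~++~+~~++++++++~+~~+
23) ++~+~~+++~~~+++++++++~~~
24) ~+++~~~++~+~~++++++++~+~

15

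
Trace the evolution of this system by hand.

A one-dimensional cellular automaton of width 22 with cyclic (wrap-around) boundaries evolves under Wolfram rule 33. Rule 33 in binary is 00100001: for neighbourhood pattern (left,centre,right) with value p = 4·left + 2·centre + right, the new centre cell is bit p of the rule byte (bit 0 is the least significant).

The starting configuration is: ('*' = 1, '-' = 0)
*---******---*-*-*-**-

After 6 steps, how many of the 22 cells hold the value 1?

6

0) *---******---*-*-*-**-
1) --*--------*--*-*-*--*
2) ----******-----*-*----
3) ***--------***--*--***
4) ----******------------
5) ***--------***********
6) ----******------------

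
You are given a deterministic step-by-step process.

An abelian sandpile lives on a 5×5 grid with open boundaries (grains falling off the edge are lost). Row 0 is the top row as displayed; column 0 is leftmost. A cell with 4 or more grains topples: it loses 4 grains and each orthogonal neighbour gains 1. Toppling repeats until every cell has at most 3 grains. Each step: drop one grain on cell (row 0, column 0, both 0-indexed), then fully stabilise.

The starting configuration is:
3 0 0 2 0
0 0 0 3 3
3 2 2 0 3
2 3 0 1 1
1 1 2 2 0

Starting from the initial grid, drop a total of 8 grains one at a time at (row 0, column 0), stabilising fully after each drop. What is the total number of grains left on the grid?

[0] 3 0 0 2 0
0 0 0 3 3
3 2 2 0 3
2 3 0 1 1
1 1 2 2 0
[1] 0 1 0 2 0
1 0 0 3 3
3 2 2 0 3
2 3 0 1 1
1 1 2 2 0
[2] 1 1 0 2 0
1 0 0 3 3
3 2 2 0 3
2 3 0 1 1
1 1 2 2 0
[3] 2 1 0 2 0
1 0 0 3 3
3 2 2 0 3
2 3 0 1 1
1 1 2 2 0
[4] 3 1 0 2 0
1 0 0 3 3
3 2 2 0 3
2 3 0 1 1
1 1 2 2 0
[5] 0 2 0 2 0
2 0 0 3 3
3 2 2 0 3
2 3 0 1 1
1 1 2 2 0
[6] 1 2 0 2 0
2 0 0 3 3
3 2 2 0 3
2 3 0 1 1
1 1 2 2 0
[7] 2 2 0 2 0
2 0 0 3 3
3 2 2 0 3
2 3 0 1 1
1 1 2 2 0
[8] 3 2 0 2 0
2 0 0 3 3
3 2 2 0 3
2 3 0 1 1
1 1 2 2 0

38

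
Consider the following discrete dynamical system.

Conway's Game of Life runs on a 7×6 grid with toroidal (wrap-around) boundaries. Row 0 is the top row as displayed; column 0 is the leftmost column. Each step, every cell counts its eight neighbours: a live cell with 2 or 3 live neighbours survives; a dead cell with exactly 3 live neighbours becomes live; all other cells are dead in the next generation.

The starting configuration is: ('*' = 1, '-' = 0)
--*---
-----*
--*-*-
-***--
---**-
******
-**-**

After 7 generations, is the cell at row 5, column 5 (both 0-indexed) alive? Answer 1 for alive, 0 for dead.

k=0  --*---
-----*
--*-*-
-***--
---**-
******
-**-**
k=1  ******
---*--
-**-*-
-*----
------
------
------
k=2  ******
------
-***--
-**---
------
------
******
k=3  ------
-----*
-*-*--
-*-*--
------
******
------
k=4  ------
------
*---*-
------
-----*
******
******
k=5  ******
------
------
-----*
-***-*
------
------
k=6  ******
******
------
*-*-*-
*-*-*-
--*---
******
k=7  ------
------
------
------
--*---
------
------

0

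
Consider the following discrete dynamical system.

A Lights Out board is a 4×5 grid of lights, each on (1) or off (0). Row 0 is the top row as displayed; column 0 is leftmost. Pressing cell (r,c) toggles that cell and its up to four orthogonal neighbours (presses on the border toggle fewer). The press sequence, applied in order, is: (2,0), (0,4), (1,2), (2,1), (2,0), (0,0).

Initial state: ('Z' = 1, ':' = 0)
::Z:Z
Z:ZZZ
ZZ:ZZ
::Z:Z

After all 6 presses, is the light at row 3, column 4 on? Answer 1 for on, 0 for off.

1

[0] ::Z:Z
Z:ZZZ
ZZ:ZZ
::Z:Z
[1] ::Z:Z
::ZZZ
:::ZZ
Z:Z:Z
[2] ::ZZ:
::ZZ:
:::ZZ
Z:Z:Z
[3] :::Z:
:Z:::
::ZZZ
Z:Z:Z
[4] :::Z:
:::::
ZZ:ZZ
ZZZ:Z
[5] :::Z:
Z::::
:::ZZ
:ZZ:Z
[6] ZZ:Z:
:::::
:::ZZ
:ZZ:Z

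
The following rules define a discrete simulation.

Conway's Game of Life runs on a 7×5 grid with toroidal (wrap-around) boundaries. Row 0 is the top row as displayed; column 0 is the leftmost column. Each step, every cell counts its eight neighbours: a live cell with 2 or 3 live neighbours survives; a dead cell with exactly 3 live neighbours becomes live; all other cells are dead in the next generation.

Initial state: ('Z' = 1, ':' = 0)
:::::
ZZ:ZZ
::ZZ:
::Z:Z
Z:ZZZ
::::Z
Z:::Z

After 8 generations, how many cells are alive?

30

gen 0: :::::
ZZ:ZZ
::ZZ:
::Z:Z
Z:ZZZ
::::Z
Z:::Z
gen 1: :Z:Z:
ZZ:ZZ
:::::
Z::::
ZZZ::
:Z:::
Z:::Z
gen 2: :Z:Z:
ZZ:ZZ
:Z:::
Z::::
Z:Z::
::Z:Z
ZZZ:Z
gen 3: :::::
:Z:ZZ
:ZZ::
Z::::
Z::ZZ
::Z:Z
::::Z
gen 4: Z::ZZ
ZZ:Z:
:ZZZZ
Z:ZZ:
ZZ:Z:
:::::
:::Z:
gen 5: ZZ:Z:
:::::
:::::
:::::
ZZ:Z:
::Z:Z
:::Z:
gen 6: ::Z:Z
:::::
:::::
:::::
ZZZZZ
ZZZ:Z
ZZ:Z:
gen 7: ZZZZZ
:::::
:::::
ZZZZZ
:::::
:::::
:::::
gen 8: ZZZZZ
ZZZZZ
ZZZZZ
ZZZZZ
ZZZZZ
:::::
ZZZZZ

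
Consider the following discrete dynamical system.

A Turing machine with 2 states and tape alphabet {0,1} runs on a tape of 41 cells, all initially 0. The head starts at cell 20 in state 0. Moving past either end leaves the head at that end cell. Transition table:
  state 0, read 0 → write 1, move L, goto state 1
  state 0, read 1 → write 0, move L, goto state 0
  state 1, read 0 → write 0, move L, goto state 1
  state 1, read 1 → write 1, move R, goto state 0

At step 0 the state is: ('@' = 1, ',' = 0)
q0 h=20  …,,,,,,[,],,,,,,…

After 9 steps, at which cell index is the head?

11

0) q0 h=20  …,,,,,,[,],,,,,,…
1) q1 h=19  …,,,,,,[,]@,,,,,…
2) q1 h=18  …,,,,,,[,],@,,,,…
3) q1 h=17  …,,,,,,[,],,@,,,…
4) q1 h=16  …,,,,,,[,],,,@,,…
5) q1 h=15  …,,,,,,[,],,,,@,…
6) q1 h=14  …,,,,,,[,],,,,,@…
7) q1 h=13  …,,,,,,[,],,,,,,…
8) q1 h=12  …,,,,,,[,],,,,,,…
9) q1 h=11  …,,,,,,[,],,,,,,…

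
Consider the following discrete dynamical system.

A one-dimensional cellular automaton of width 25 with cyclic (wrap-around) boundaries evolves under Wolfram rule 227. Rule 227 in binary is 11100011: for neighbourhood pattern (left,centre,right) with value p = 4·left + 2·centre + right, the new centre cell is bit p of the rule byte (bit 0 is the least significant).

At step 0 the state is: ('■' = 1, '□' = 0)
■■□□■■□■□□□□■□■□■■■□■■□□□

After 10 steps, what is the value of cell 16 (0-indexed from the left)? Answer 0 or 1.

0) ■■□□■■□■□□□□■□■□■■■□■■□□□
1) □■□■□■■□□■■■□■□■□■■■□■□■■
2) ■□■□■□■□■□■■■□■□■□■■■□■□■
3) ■■□■□■□■□■□■■■□■□■□■■■□■□
4) □■■□■□■□■□■□■■■□■□■□■■■□■
5) ■□■■□■□■□■□■□■■■□■□■□■■■□
6) □■□■■□■□■□■□■□■■■□■□■□■■■
7) ■□■□■■□■□■□■□■□■■■□■□■□■■
8) ■■□■□■■□■□■□■□■□■■■□■□■□■
9) ■■■□■□■■□■□■□■□■□■■■□■□■□
10) □■■■□■□■■□■□■□■□■□■■■□■□■

1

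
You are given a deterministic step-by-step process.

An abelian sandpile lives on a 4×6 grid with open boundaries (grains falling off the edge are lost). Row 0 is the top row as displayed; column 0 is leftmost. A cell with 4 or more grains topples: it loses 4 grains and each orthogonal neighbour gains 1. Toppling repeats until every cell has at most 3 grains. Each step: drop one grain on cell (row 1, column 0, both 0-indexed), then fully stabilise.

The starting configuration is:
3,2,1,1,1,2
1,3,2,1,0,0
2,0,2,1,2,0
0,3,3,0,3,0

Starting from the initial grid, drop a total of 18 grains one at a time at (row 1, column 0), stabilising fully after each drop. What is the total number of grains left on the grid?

step 0: 3,2,1,1,1,2
1,3,2,1,0,0
2,0,2,1,2,0
0,3,3,0,3,0
step 1: 3,2,1,1,1,2
2,3,2,1,0,0
2,0,2,1,2,0
0,3,3,0,3,0
step 2: 3,2,1,1,1,2
3,3,2,1,0,0
2,0,2,1,2,0
0,3,3,0,3,0
step 3: 1,0,2,1,1,2
2,1,3,1,0,0
3,1,2,1,2,0
0,3,3,0,3,0
step 4: 1,0,2,1,1,2
3,1,3,1,0,0
3,1,2,1,2,0
0,3,3,0,3,0
step 5: 2,0,2,1,1,2
1,2,3,1,0,0
0,2,2,1,2,0
1,3,3,0,3,0
step 6: 2,0,2,1,1,2
2,2,3,1,0,0
0,2,2,1,2,0
1,3,3,0,3,0
step 7: 2,0,2,1,1,2
3,2,3,1,0,0
0,2,2,1,2,0
1,3,3,0,3,0
step 8: 3,0,2,1,1,2
0,3,3,1,0,0
1,2,2,1,2,0
1,3,3,0,3,0
step 9: 3,0,2,1,1,2
1,3,3,1,0,0
1,2,2,1,2,0
1,3,3,0,3,0
step 10: 3,0,2,1,1,2
2,3,3,1,0,0
1,2,2,1,2,0
1,3,3,0,3,0
step 11: 3,0,2,1,1,2
3,3,3,1,0,0
1,2,2,1,2,0
1,3,3,0,3,0
step 12: 0,2,3,1,1,2
2,1,0,2,0,0
2,3,3,1,2,0
1,3,3,0,3,0
step 13: 0,2,3,1,1,2
3,1,0,2,0,0
2,3,3,1,2,0
1,3,3,0,3,0
step 14: 1,2,3,1,1,2
0,2,0,2,0,0
3,3,3,1,2,0
1,3,3,0,3,0
step 15: 1,2,3,1,1,2
1,2,0,2,0,0
3,3,3,1,2,0
1,3,3,0,3,0
step 16: 1,2,3,1,1,2
2,2,0,2,0,0
3,3,3,1,2,0
1,3,3,0,3,0
step 17: 1,2,3,1,1,2
3,2,0,2,0,0
3,3,3,1,2,0
1,3,3,0,3,0
step 18: 2,3,3,1,1,2
2,0,2,2,0,0
1,3,1,2,2,0
3,1,1,1,3,0

36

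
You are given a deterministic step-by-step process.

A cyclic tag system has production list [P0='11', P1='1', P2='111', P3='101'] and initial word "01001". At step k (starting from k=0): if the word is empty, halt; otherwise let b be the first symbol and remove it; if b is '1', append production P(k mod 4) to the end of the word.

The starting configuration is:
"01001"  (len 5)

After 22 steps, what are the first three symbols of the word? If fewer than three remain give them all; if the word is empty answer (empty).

011

k=0  "01001"  (len 5)
k=1  "1001"  (len 4)
k=2  "0011"  (len 4)
k=3  "011"  (len 3)
k=4  "11"  (len 2)
k=5  "111"  (len 3)
k=6  "111"  (len 3)
k=7  "11111"  (len 5)
k=8  "1111101"  (len 7)
k=9  "11110111"  (len 8)
k=10  "11101111"  (len 8)
k=11  "1101111111"  (len 10)
k=12  "101111111101"  (len 12)
k=13  "0111111110111"  (len 13)
k=14  "111111110111"  (len 12)
k=15  "11111110111111"  (len 14)
k=16  "1111110111111101"  (len 16)
k=17  "11111011111110111"  (len 17)
k=18  "11110111111101111"  (len 17)
k=19  "1110111111101111111"  (len 19)
k=20  "110111111101111111101"  (len 21)
k=21  "1011111110111111110111"  (len 22)
k=22  "0111111101111111101111"  (len 22)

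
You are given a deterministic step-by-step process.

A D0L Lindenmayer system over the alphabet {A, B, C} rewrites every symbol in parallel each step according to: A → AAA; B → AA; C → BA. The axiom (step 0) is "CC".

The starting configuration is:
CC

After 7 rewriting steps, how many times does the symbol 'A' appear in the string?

2430

0) CC
1) BABA
2) AAAAAAAAAA
3) AAAAAAAAAAAAAAAAAAAAAAAAAAAAAA
4) AAAAAAAAAAAAAAAAAAAAAAAAAAAAAAAAAAAAAAAAAAAAAAAAAAAAAAAAAAAAAAAAAAAAAAAAAAAAAAAAAAAAAAAAAA
5) AAAAAAAAAAAAAAAAAAAAAAAAAAAAAAAAAAAAAAAAAAAAAAAAAAAAAAAAAA…AAAAAAAAAAAAAAAAAAAAAAAAAAAAAAAAAAAAAAAAAAAAAAAAAAAAAAAAAA  (len 270)
6) AAAAAAAAAAAAAAAAAAAAAAAAAAAAAAAAAAAAAAAAAAAAAAAAAAAAAAAAAA…AAAAAAAAAAAAAAAAAAAAAAAAAAAAAAAAAAAAAAAAAAAAAAAAAAAAAAAAAA  (len 810)
7) AAAAAAAAAAAAAAAAAAAAAAAAAAAAAAAAAAAAAAAAAAAAAAAAAAAAAAAAAA…AAAAAAAAAAAAAAAAAAAAAAAAAAAAAAAAAAAAAAAAAAAAAAAAAAAAAAAAAA  (len 2430)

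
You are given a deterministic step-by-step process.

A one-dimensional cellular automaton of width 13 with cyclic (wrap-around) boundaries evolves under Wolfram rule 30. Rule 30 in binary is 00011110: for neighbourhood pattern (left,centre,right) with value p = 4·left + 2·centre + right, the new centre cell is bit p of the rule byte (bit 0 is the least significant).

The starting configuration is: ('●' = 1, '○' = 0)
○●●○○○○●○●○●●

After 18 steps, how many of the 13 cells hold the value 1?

7

0) ○●●○○○○●○●○●●
1) ○●○●○○●●○●○●○
2) ●●○●●●●○○●○●●
3) ○○○●○○○●●●○●○
4) ○○●●●○●●○○○●●
5) ●●●○○○●○●○●●○
6) ●○○●○●●○●○●○○
7) ●●●●○●○○●○●●●
8) ○○○○○●●●●○●○○
9) ○○○○●●○○○○●●○
10) ○○○●●○●○○●●○●
11) ●○●●○○●●●●○○●
12) ○○●○●●●○○○●●●
13) ●●●○●○○●○●●○○
14) ●○○○●●●●○●○●●
15) ○●○●●○○○○●○●○
16) ●●○●○●○○●●○●●
17) ○○○●○●●●●○○●○
18) ○○●●○●○○○●●●●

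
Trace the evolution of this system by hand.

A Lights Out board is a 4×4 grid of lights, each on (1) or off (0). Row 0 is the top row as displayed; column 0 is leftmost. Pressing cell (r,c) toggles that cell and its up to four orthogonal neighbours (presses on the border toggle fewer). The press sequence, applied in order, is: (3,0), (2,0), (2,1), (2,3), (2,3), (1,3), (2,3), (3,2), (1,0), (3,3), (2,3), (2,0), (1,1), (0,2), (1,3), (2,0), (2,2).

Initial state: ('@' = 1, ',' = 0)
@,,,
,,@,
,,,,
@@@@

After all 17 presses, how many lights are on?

0) @,,,
,,@,
,,,,
@@@@
1) @,,,
,,@,
@,,,
,,@@
2) @,,,
@,@,
,@,,
@,@@
3) @,,,
@@@,
@,@,
@@@@
4) @,,,
@@@@
@,,@
@@@,
5) @,,,
@@@,
@,@,
@@@@
6) @,,@
@@,@
@,@@
@@@@
7) @,,@
@@,,
@,,,
@@@,
8) @,,@
@@,,
@,@,
@,,@
9) ,,,@
,,,,
,,@,
@,,@
10) ,,,@
,,,,
,,@@
@,@,
11) ,,,@
,,,@
,,,,
@,@@
12) ,,,@
@,,@
@@,,
,,@@
13) ,@,@
,@@@
@,,,
,,@@
14) ,,@,
,@,@
@,,,
,,@@
15) ,,@@
,@@,
@,,@
,,@@
16) ,,@@
@@@,
,@,@
@,@@
17) ,,@@
@@,,
,,@,
@,,@

7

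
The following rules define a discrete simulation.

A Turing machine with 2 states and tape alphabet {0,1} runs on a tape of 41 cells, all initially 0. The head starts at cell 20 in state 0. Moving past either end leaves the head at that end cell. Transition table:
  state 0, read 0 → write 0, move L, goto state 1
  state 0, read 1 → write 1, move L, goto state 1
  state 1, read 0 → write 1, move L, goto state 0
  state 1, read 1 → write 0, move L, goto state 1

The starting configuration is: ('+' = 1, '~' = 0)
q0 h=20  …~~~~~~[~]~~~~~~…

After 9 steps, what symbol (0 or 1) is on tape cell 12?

0

[0] q0 h=20  …~~~~~~[~]~~~~~~…
[1] q1 h=19  …~~~~~~[~]~~~~~~…
[2] q0 h=18  …~~~~~~[~]+~~~~~…
[3] q1 h=17  …~~~~~~[~]~+~~~~…
[4] q0 h=16  …~~~~~~[~]+~+~~~…
[5] q1 h=15  …~~~~~~[~]~+~+~~…
[6] q0 h=14  …~~~~~~[~]+~+~+~…
[7] q1 h=13  …~~~~~~[~]~+~+~+…
[8] q0 h=12  …~~~~~~[~]+~+~+~…
[9] q1 h=11  …~~~~~~[~]~+~+~+…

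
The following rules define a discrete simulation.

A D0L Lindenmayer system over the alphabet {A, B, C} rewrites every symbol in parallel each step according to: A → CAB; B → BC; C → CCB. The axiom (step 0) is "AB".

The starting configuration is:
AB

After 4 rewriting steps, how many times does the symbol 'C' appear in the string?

step 0: AB
step 1: CABBC
step 2: CCBCABBCBCCCB
step 3: CCBCCBBCCCBCABBCBCCCBBCCCBCCBCCBBC
step 4: CCBCCBBCCCBCCBBCBCCCBCCBCCBBCCCBCABBCBCCCBBCCCBCCBCCBBCBCCCBCCBCCBBCCCBCCBBCCCBCCBBCBCCCB

54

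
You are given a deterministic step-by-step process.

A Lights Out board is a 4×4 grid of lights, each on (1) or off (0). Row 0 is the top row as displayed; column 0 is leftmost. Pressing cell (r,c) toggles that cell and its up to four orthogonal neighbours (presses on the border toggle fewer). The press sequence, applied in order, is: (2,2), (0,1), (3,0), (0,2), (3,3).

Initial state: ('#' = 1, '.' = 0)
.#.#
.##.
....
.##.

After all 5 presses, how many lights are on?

k=0  .#.#
.##.
....
.##.
k=1  .#.#
.#..
.###
.#..
k=2  #.##
....
.###
.#..
k=3  #.##
....
####
#...
k=4  ##..
..#.
####
#...
k=5  ##..
..#.
###.
#.##

9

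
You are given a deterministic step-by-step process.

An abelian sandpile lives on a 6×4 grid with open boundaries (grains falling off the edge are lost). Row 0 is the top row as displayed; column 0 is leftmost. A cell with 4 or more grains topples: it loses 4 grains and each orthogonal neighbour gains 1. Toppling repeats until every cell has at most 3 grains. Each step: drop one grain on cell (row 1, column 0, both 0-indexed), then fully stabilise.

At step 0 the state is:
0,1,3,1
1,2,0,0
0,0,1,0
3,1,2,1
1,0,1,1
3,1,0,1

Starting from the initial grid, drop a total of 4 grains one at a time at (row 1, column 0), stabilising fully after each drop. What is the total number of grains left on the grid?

27

k=0  0,1,3,1
1,2,0,0
0,0,1,0
3,1,2,1
1,0,1,1
3,1,0,1
k=1  0,1,3,1
2,2,0,0
0,0,1,0
3,1,2,1
1,0,1,1
3,1,0,1
k=2  0,1,3,1
3,2,0,0
0,0,1,0
3,1,2,1
1,0,1,1
3,1,0,1
k=3  1,1,3,1
0,3,0,0
1,0,1,0
3,1,2,1
1,0,1,1
3,1,0,1
k=4  1,1,3,1
1,3,0,0
1,0,1,0
3,1,2,1
1,0,1,1
3,1,0,1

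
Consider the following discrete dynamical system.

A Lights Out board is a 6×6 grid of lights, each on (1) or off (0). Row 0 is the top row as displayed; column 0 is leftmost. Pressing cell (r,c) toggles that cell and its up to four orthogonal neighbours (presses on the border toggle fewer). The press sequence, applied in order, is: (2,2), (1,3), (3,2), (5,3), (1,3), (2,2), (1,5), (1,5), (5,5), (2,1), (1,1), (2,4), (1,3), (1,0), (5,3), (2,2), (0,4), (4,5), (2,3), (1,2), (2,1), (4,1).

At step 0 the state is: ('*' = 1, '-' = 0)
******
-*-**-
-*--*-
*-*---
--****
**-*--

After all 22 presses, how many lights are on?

[0] ******
-*-**-
-*--*-
*-*---
--****
**-*--
[1] ******
-****-
--***-
*-----
--****
**-*--
[2] ***-**
-*----
--*-*-
*-----
--****
**-*--
[3] ***-**
-*----
----*-
****--
---***
**-*--
[4] ***-**
-*----
----*-
****--
----**
***-*-
[5] ******
-****-
---**-
****--
----**
***-*-
[6] ******
-*-**-
-**-*-
**-*--
----**
***-*-
[7] *****-
-*-*-*
-**-**
**-*--
----**
***-*-
[8] ******
-*-**-
-**-*-
**-*--
----**
***-*-
[9] ******
-*-**-
-**-*-
**-*--
----*-
***--*
[10] ******
---**-
*---*-
*--*--
----*-
***--*
[11] *-****
*****-
**--*-
*--*--
----*-
***--*
[12] *-****
****--
**-*-*
*--**-
----*-
***--*
[13] *-*-**
**--*-
**---*
*--**-
----*-
***--*
[14] --*-**
----*-
-*---*
*--**-
----*-
***--*
[15] --*-**
----*-
-*---*
*--**-
---**-
**-***
[16] --*-**
--*-*-
--**-*
*-***-
---**-
**-***
[17] --**--
--*---
--**-*
*-***-
---**-
**-***
[18] --**--
--*---
--**-*
*-****
---*-*
**-**-
[19] --**--
--**--
----**
*-*-**
---*-*
**-**-
[20] ---*--
-*----
--*-**
*-*-**
---*-*
**-**-
[21] ---*--
------
**--**
***-**
---*-*
**-**-
[22] ---*--
------
**--**
*-*-**
****-*
*--**-

17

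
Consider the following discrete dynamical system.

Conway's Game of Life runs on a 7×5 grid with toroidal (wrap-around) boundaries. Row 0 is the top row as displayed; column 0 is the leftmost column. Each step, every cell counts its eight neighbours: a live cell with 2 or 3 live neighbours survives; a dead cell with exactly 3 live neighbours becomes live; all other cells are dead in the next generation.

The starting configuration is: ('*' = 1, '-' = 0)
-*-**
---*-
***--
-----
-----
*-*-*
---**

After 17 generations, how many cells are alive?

[0] -*-**
---*-
***--
-----
-----
*-*-*
---**
[1] *----
---*-
-**--
-*---
-----
*---*
-*---
[2] -----
-**--
-**--
-**--
*----
*----
-*--*
[3] ***--
-**--
*--*-
*-*--
*----
**--*
*----
[4] *-*--
---**
*--**
*----
-----
-*--*
--*--
[5] -**-*
-**--
*--*-
*----
*----
-----
*-**-
[6] ----*
----*
*-*-*
**---
-----
-*--*
*-***
[7] -----
----*
---**
**--*
-*---
-**-*
-**--
[8] -----
---**
---*-
-****
---**
---*-
****-
[9] **---
---**
*----
*----
*----
**---
-****
[10] -*---
-*--*
*----
**--*
*---*
---*-
---**
[11] --***
-*---
-----
-*---
-*-*-
*--*-
--***
[12] **--*
--**-
-----
--*--
**--*
**---
**---
[13] ---**
*****
--**-
**---
--*-*
--*--
--*--
[14] -----
**---
-----
**--*
*-**-
-**--
--*--
[15] -*---
-----
----*
*****
---*-
-----
-**--
[16] -**--
-----
-**-*
***--
**-*-
--*--
-**--
[17] -**--
*--*-
--**-
-----
*--**
*--*-
---*-

12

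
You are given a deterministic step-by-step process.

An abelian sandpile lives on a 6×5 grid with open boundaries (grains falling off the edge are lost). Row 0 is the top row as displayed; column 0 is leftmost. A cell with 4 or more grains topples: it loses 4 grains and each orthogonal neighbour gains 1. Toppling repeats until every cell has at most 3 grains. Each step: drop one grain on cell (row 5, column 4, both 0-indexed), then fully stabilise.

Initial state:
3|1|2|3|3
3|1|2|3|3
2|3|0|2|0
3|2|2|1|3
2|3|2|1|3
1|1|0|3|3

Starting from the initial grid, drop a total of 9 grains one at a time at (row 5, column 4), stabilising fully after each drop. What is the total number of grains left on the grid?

gen 0: 3|1|2|3|3
3|1|2|3|3
2|3|0|2|0
3|2|2|1|3
2|3|2|1|3
1|1|0|3|3
gen 1: 3|1|2|3|3
3|1|2|3|3
2|3|0|2|1
3|2|2|2|0
2|3|2|3|1
1|1|1|0|2
gen 2: 3|1|2|3|3
3|1|2|3|3
2|3|0|2|1
3|2|2|2|0
2|3|2|3|1
1|1|1|0|3
gen 3: 3|1|2|3|3
3|1|2|3|3
2|3|0|2|1
3|2|2|2|0
2|3|2|3|2
1|1|1|1|0
gen 4: 3|1|2|3|3
3|1|2|3|3
2|3|0|2|1
3|2|2|2|0
2|3|2|3|2
1|1|1|1|1
gen 5: 3|1|2|3|3
3|1|2|3|3
2|3|0|2|1
3|2|2|2|0
2|3|2|3|2
1|1|1|1|2
gen 6: 3|1|2|3|3
3|1|2|3|3
2|3|0|2|1
3|2|2|2|0
2|3|2|3|2
1|1|1|1|3
gen 7: 3|1|2|3|3
3|1|2|3|3
2|3|0|2|1
3|2|2|2|0
2|3|2|3|3
1|1|1|2|0
gen 8: 3|1|2|3|3
3|1|2|3|3
2|3|0|2|1
3|2|2|2|0
2|3|2|3|3
1|1|1|2|1
gen 9: 3|1|2|3|3
3|1|2|3|3
2|3|0|2|1
3|2|2|2|0
2|3|2|3|3
1|1|1|2|2

61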